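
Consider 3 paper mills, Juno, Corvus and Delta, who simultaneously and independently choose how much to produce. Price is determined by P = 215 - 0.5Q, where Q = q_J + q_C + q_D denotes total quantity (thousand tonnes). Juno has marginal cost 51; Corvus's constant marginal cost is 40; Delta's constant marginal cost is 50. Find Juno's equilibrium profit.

Juno's profit: π_J = (215 - 0.5Q)q_J - (51q_J). Setting ∂π_J/∂q_J = 0: 164 - q_J - (1/2)(q_C + q_D) = 0.
Corvus's profit: π_C = (215 - 0.5Q)q_C - (40q_C). Setting ∂π_C/∂q_C = 0: 175 - q_C - (1/2)(q_J + q_D) = 0.
Delta's first-order condition: 165 - q_D - (1/2)(q_J + q_C) = 0.
Summing all 3 equations gives 504 − 2Q = 0, hence Q = 252.
Back-substituting: q_J = (164 − 126)/(1/2) = 76, q_C = (175 − 126)/(1/2) = 98, q_D = (165 − 126)/(1/2) = 78.
Price P = 215 - (1/2)·252 = 89.
Juno's profit: (89 - 51)·76 = 2888.

2888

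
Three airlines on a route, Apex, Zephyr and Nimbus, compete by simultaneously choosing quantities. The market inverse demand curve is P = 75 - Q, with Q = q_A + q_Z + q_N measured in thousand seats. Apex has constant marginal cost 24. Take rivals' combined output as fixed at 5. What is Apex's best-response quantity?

23

With rivals' combined output fixed at 5, Apex's profit is π_A = (75 - 5 - q_A)q_A - (24q_A) = (70 - q_A)q_A - (24q_A).
∂π_A/∂q_A = 46 - 2q_A = 0, so q_A = 23.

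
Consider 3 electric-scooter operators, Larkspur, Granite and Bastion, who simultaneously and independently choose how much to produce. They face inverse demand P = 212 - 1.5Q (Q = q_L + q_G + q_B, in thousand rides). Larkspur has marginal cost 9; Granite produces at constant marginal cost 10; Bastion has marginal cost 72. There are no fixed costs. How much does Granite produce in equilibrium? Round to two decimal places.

Larkspur's profit: π_L = (212 - 1.5Q)q_L - (9q_L). Setting ∂π_L/∂q_L = 0: 203 - 3q_L - (3/2)(q_G + q_B) = 0.
Granite's profit: π_G = (212 - 1.5Q)q_G - (10q_G). Setting ∂π_G/∂q_G = 0: 202 - 3q_G - (3/2)(q_L + q_B) = 0.
Bastion's profit: π_B = (212 - 1.5Q)q_B - (72q_B). Setting ∂π_B/∂q_B = 0: 140 - 3q_B - (3/2)(q_L + q_G) = 0.
Adding the 3 conditions: 545 − 3Q − 3Q = 0, i.e. Q = 545/6.
Back-substituting: q_L = (203 − 545/4)/(3/2) = 89/2, q_G = (202 − 545/4)/(3/2) = 263/6, q_B = (140 − 545/4)/(3/2) = 5/2.

43.83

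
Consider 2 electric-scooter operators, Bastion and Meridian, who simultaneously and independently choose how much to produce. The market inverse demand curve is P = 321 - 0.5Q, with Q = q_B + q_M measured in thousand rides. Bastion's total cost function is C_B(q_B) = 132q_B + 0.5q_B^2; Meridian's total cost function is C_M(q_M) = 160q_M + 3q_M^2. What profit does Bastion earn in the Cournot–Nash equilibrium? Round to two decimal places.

8165.59

Bastion's profit: π_B = (321 - 0.5Q)q_B - (132q_B + (1/2)q_B²). Setting ∂π_B/∂q_B = 0: 189 - 2q_B - (1/2)(q_M) = 0.
Meridian's first-order condition: 161 - 7q_M - (1/2)(q_B) = 0.
Best responses: q_B = (189 - (1/2)q_M)/2, q_M = (161 - (1/2)q_B)/7.
Substituting one into the other gives q_B = 994/11 and q_M = 182/11.
Price P = 321 - (1/2)·(1176/11) = 267.5455.
Bastion's profit: 267.5455·(994/11) - 132·(994/11) - (1/2)(994/11)² = 8165.5868.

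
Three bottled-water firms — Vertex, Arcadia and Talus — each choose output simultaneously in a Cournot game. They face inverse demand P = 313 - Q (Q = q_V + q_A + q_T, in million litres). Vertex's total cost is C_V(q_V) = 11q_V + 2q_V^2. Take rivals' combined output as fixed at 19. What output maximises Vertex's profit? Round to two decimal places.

With rivals' combined output fixed at 19, Vertex's profit is π_V = (313 - 19 - q_V)q_V - (11q_V + 2q_V²) = (294 - q_V)q_V - (11q_V + 2q_V²).
∂π_V/∂q_V = 283 - 6q_V = 0, so q_V = 283/6.

47.17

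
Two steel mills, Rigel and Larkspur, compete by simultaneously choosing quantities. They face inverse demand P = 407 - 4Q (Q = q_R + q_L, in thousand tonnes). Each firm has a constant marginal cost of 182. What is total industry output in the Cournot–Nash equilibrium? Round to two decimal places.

37.50

Each firm earns π_i = (407 - 4Q)q_i - 182q_i.
First-order condition (treating rivals' output as given): 225 - 8q_i - 4q_j = 0.
By symmetry each firm produces the same amount; substituting q_j = q_i yields q_i = 225/12 = 75/4.
Total output Q = 75/4 + 75/4 = 75/2.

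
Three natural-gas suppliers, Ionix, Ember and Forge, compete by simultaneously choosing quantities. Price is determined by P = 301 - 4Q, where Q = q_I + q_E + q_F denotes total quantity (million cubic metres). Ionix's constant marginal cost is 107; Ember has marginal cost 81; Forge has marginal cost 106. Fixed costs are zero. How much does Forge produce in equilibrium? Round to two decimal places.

10.69

Ionix's profit: π_I = (301 - 4Q)q_I - (107q_I). Setting ∂π_I/∂q_I = 0: 194 - 8q_I - 4(q_E + q_F) = 0.
Ember's first-order condition: 220 - 8q_E - 4(q_I + q_F) = 0.
Forge's first-order condition: 195 - 8q_F - 4(q_I + q_E) = 0.
Summing all 3 equations gives 609 − 16Q = 0, hence Q = 609/16.
Back-substituting: q_I = (194 − 609/4)/4 = 167/16, q_E = (220 − 609/4)/4 = 271/16, q_F = (195 − 609/4)/4 = 171/16.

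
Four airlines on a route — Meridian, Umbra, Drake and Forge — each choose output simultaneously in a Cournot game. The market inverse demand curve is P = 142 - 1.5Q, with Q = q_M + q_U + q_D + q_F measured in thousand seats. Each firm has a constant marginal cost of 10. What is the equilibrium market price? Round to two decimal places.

36.40

A representative firm's profit is π_i = q_i(142 - 1.5Q) - 10q_i.
First-order condition (treating rivals' output as given): 132 - 3q_i - (3/2)·Σ_{j≠i} q_j = 0.
With identical firms every q_j equals q_i, so Σ_{j≠i} q_j = 3q_i and 132 = (15/2)q_i, giving q_i = 88/5.
Total output Q = 352/5, so price P = 142 - (3/2)·(352/5) = 182/5.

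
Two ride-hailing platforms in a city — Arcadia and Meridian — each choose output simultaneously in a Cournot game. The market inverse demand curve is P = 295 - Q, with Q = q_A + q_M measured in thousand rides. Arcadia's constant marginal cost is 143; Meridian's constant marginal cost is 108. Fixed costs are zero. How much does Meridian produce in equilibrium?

74

Arcadia's profit: π_A = (295 - Q)q_A - (143q_A). Setting ∂π_A/∂q_A = 0: 152 - 2q_A - (q_M) = 0.
Meridian's first-order condition: 187 - 2q_M - (q_A) = 0.
So q_A = (152 - q_M)/2 and q_M = (187 - q_A)/2.
Solving the pair: q_A = 39, q_M = 74.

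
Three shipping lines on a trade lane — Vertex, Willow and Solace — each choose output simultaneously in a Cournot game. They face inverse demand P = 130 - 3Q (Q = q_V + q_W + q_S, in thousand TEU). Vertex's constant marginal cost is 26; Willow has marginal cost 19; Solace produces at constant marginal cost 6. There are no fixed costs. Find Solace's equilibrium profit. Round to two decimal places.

513.52

Vertex's profit: π_V = (130 - 3Q)q_V - (26q_V). Setting ∂π_V/∂q_V = 0: 104 - 6q_V - 3(q_W + q_S) = 0.
Willow's profit: π_W = (130 - 3Q)q_W - (19q_W). Setting ∂π_W/∂q_W = 0: 111 - 6q_W - 3(q_V + q_S) = 0.
Solace's profit: π_S = (130 - 3Q)q_S - (6q_S). Setting ∂π_S/∂q_S = 0: 124 - 6q_S - 3(q_V + q_W) = 0.
Adding the 3 conditions: 339 − 6Q − 6Q = 0, i.e. Q = 113/4.
Back-substituting: q_V = (104 − 339/4)/3 = 77/12, q_W = (111 − 339/4)/3 = 35/4, q_S = (124 − 339/4)/3 = 157/12.
Price P = 130 - 3·(113/4) = 181/4.
Solace's profit: (181/4 - 6)·(157/12) = 513.5208.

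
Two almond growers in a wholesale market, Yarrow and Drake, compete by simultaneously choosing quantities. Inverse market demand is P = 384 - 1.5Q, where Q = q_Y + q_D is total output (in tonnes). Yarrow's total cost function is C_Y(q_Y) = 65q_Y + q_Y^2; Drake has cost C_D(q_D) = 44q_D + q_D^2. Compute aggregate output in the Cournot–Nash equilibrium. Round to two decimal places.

Yarrow's profit: π_Y = (384 - 1.5Q)q_Y - (65q_Y + q_Y²). Setting ∂π_Y/∂q_Y = 0: 319 - 5q_Y - (3/2)(q_D) = 0.
Drake's first-order condition: 340 - 5q_D - (3/2)(q_Y) = 0.
Best responses: q_Y = (319 - (3/2)q_D)/5, q_D = (340 - (3/2)q_Y)/5.
Solving the pair: q_Y = 620/13, q_D = 698/13.
Total output Q = 620/13 + 698/13 = 1318/13.

101.38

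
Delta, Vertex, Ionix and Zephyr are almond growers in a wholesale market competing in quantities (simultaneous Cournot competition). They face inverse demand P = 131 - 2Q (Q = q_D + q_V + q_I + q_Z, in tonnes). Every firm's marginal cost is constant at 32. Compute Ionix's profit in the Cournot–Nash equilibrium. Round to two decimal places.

A representative firm's profit is π_i = q_i(131 - 2Q) - 32q_i.
First-order condition (treating rivals' output as given): 99 - 4q_i - 2·Σ_{j≠i} q_j = 0.
By symmetry each firm produces the same amount; substituting Σ_{j≠i} q_j = 3q_i yields q_i = 99/10.
Price P = 131 - 2·(198/5) = 259/5.
Ionix's profit: (259/5 - 32)·(99/10) = 196.0200.

196.02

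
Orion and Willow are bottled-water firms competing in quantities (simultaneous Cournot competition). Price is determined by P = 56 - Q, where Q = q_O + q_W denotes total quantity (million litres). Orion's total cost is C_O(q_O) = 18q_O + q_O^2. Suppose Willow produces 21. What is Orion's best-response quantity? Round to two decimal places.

4.25

With the rival's output fixed at 21, Orion's profit is π_O = (56 - 21 - q_O)q_O - (18q_O + q_O²) = (35 - q_O)q_O - (18q_O + q_O²).
∂π_O/∂q_O = 17 - 4q_O = 0, so q_O = 17/4.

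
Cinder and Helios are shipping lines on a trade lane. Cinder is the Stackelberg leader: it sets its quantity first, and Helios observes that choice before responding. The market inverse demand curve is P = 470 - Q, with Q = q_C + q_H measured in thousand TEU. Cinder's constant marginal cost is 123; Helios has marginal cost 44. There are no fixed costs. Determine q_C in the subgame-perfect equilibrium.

The follower Helios best-responds to any q_C: π_H = (470 - Q)q_H - 44q_H.
Follower FOC: 426 - q_C - 2q_H = 0, so q_H(q_C) = (426 - q_C)/2.
Cinder substitutes q_H(q_C) into its own profit: π_C = q_C(470 - q_C - (426 - q_C)/2) - 123q_C = (257 - (1/2)q_C)q_C - 123q_C.
Maximising: ∂π_C/∂q_C = 134 - q_C = 0, giving q_C = 134.
Then q_H = (426 - 134)/2 = 146.

134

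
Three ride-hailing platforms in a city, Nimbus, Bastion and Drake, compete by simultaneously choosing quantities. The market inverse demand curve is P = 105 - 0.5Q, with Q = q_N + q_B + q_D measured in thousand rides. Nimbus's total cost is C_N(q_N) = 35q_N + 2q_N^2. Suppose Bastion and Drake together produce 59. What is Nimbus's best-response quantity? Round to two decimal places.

8.10

With rivals' combined output fixed at 59, Nimbus's profit is π_N = (105 - (1/2)·59 - (1/2)q_N)q_N - (35q_N + 2q_N²) = (151/2 - (1/2)q_N)q_N - (35q_N + 2q_N²).
∂π_N/∂q_N = 81/2 - 5q_N = 0, so q_N = 81/10.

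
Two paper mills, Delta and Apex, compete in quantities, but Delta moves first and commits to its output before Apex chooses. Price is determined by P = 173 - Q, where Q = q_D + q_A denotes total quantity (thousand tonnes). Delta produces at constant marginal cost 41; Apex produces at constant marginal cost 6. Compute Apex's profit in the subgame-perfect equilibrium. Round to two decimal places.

3510.56

The follower Apex best-responds to any q_D: π_A = (173 - Q)q_A - 6q_A.
∂π_A/∂q_A = 167 - q_D - 2q_A = 0 gives the reaction function q_A = (167 - q_D)/2.
Delta substitutes q_A(q_D) into its own profit: π_D = q_D(173 - q_D - (167 - q_D)/2) - 41q_D = (179/2 - (1/2)q_D)q_D - 41q_D.
The leader's first-order condition 97/2 - q_D = 0 yields q_D = 97/2.
Then q_A = (167 - 97/2)/2 = 237/4.
Price P = 173 - 431/4 = 261/4.
Apex's profit: (261/4 - 6)·(237/4) = 3510.5625.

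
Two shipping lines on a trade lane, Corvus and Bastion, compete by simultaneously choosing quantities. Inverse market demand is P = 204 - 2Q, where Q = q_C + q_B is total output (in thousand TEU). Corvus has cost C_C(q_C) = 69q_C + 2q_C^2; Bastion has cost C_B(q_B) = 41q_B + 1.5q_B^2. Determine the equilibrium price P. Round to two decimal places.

Corvus's profit: π_C = (204 - 2Q)q_C - (69q_C + 2q_C²). Setting ∂π_C/∂q_C = 0: 135 - 8q_C - 2(q_B) = 0.
Bastion's profit: π_B = (204 - 2Q)q_B - (41q_B + (3/2)q_B²). Setting ∂π_B/∂q_B = 0: 163 - 7q_B - 2(q_C) = 0.
Rearranging gives the reaction functions q_C = (135 - 2q_B)/8 and q_B = (163 - 2q_C)/7.
Substituting one into the other gives q_C = 619/52 and q_B = 517/26.
Total output Q = 1653/52, so price P = 204 - 2·(1653/52) = 140.4231.

140.42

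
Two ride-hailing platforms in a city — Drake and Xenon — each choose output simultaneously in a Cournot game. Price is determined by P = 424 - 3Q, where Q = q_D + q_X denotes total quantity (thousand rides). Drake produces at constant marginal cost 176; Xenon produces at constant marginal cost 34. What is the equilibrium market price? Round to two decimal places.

Drake's profit: π_D = (424 - 3Q)q_D - (176q_D). Setting ∂π_D/∂q_D = 0: 248 - 6q_D - 3(q_X) = 0.
Xenon's profit: π_X = (424 - 3Q)q_X - (34q_X). Setting ∂π_X/∂q_X = 0: 390 - 6q_X - 3(q_D) = 0.
Rearranging gives the reaction functions q_D = (248 - 3q_X)/6 and q_X = (390 - 3q_D)/6.
Solving the pair: q_D = 106/9, q_X = 532/9.
Total output Q = 638/9, so price P = 424 - 3·(638/9) = 634/3.

211.33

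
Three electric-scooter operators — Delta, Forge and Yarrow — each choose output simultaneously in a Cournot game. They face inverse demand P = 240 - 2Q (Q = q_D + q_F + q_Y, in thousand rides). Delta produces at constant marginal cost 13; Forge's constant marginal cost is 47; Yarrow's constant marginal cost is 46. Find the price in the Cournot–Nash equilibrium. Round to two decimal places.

Delta's profit: π_D = (240 - 2Q)q_D - (13q_D). Setting ∂π_D/∂q_D = 0: 227 - 4q_D - 2(q_F + q_Y) = 0.
Forge's first-order condition: 193 - 4q_F - 2(q_D + q_Y) = 0.
Yarrow's profit: π_Y = (240 - 2Q)q_Y - (46q_Y). Setting ∂π_Y/∂q_Y = 0: 194 - 4q_Y - 2(q_D + q_F) = 0.
Adding the 3 first-order conditions: 614 − 8Q = 0, so Q = 307/4.
Back-substituting: q_D = (227 − 307/2)/2 = 147/4, q_F = (193 − 307/2)/2 = 79/4, q_Y = (194 − 307/2)/2 = 81/4.
Total output Q = 307/4, so price P = 240 - 2·(307/4) = 173/2.

86.50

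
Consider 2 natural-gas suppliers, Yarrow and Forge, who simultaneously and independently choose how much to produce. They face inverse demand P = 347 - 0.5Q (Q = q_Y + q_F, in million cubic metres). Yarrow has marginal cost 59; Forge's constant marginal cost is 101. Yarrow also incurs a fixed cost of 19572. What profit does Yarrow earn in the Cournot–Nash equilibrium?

Yarrow's profit: π_Y = (347 - 0.5Q)q_Y - (59q_Y). Setting ∂π_Y/∂q_Y = 0: 288 - q_Y - (1/2)(q_F) = 0.
Forge's profit: π_F = (347 - 0.5Q)q_F - (101q_F). Setting ∂π_F/∂q_F = 0: 246 - q_F - (1/2)(q_Y) = 0.
Rearranging gives the reaction functions q_Y = (288 - (1/2)q_F) and q_F = (246 - (1/2)q_Y).
Solving the pair: q_Y = 220, q_F = 136.
Price P = 347 - (1/2)·356 = 169.
Yarrow's profit: (169 - 59)·220 - 19572 = 4628.

4628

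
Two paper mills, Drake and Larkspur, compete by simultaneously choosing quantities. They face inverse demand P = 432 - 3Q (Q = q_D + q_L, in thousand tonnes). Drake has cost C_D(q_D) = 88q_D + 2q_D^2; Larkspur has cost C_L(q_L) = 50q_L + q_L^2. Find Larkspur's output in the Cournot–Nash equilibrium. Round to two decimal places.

39.27

Drake's profit: π_D = (432 - 3Q)q_D - (88q_D + 2q_D²). Setting ∂π_D/∂q_D = 0: 344 - 10q_D - 3(q_L) = 0.
Larkspur's first-order condition: 382 - 8q_L - 3(q_D) = 0.
Rearranging gives the reaction functions q_D = (344 - 3q_L)/10 and q_L = (382 - 3q_D)/8.
Substituting one into the other gives q_D = 1606/71 and q_L = 39.2676.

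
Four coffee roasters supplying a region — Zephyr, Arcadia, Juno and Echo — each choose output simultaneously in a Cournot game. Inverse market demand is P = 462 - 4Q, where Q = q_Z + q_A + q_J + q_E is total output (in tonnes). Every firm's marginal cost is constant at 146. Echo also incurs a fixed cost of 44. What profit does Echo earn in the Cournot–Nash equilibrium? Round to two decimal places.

954.56

Each firm earns π_i = (462 - 4Q)q_i - 146q_i.
First-order condition (treating rivals' output as given): 316 - 8q_i - 4·Σ_{j≠i} q_j = 0.
With identical firms every q_j equals q_i, so Σ_{j≠i} q_j = 3q_i and 316 = 20q_i, giving q_i = 79/5.
Price P = 462 - 4·(316/5) = 1046/5.
Echo's profit: (1046/5 - 146)·(79/5) - 44 = 954.5600.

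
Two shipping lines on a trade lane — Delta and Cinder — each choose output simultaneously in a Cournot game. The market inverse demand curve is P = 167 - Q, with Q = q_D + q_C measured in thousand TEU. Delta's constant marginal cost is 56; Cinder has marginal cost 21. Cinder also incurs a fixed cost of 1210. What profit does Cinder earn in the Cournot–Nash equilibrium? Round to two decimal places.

Delta's profit: π_D = (167 - Q)q_D - (56q_D). Setting ∂π_D/∂q_D = 0: 111 - 2q_D - (q_C) = 0.
Cinder's first-order condition: 146 - 2q_C - (q_D) = 0.
So q_D = (111 - q_C)/2 and q_C = (146 - q_D)/2.
Substituting one into the other gives q_D = 76/3 and q_C = 181/3.
Price P = 167 - 257/3 = 244/3.
Cinder's profit: (244/3 - 21)·(181/3) - 1210 = 2430.1111.

2430.11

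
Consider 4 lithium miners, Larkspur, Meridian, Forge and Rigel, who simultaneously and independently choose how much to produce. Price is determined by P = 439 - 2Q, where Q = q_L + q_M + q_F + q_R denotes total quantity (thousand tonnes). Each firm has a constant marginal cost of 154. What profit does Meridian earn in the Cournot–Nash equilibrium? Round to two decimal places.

A representative firm's profit is π_i = q_i(439 - 2Q) - 154q_i.
First-order condition (treating rivals' output as given): 285 - 4q_i - 2·Σ_{j≠i} q_j = 0.
With identical firms every q_j equals q_i, so Σ_{j≠i} q_j = 3q_i and 285 = 10q_i, giving q_i = 57/2.
Price P = 439 - 2·114 = 211.
Meridian's profit: (211 - 154)·(57/2) = 1624.5000.

1624.50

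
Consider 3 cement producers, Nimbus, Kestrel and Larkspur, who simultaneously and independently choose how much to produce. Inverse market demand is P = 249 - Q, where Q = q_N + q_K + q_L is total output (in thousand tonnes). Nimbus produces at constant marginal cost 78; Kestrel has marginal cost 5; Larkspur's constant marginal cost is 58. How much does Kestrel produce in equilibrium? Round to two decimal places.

92.50

Nimbus's profit: π_N = (249 - Q)q_N - (78q_N). Setting ∂π_N/∂q_N = 0: 171 - 2q_N - (q_K + q_L) = 0.
Kestrel's profit: π_K = (249 - Q)q_K - (5q_K). Setting ∂π_K/∂q_K = 0: 244 - 2q_K - (q_N + q_L) = 0.
Larkspur's first-order condition: 191 - 2q_L - (q_N + q_K) = 0.
Adding the 3 first-order conditions: 606 − 4Q = 0, so Q = 303/2.
Back-substituting: q_N = (171 − 303/2) = 39/2, q_K = (244 − 303/2) = 185/2, q_L = (191 − 303/2) = 79/2.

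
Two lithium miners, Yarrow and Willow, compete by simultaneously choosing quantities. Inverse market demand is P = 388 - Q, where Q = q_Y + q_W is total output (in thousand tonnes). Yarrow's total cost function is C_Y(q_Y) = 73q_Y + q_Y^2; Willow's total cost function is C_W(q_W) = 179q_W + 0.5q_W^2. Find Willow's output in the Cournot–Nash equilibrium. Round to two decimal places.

47.36

Yarrow's profit: π_Y = (388 - Q)q_Y - (73q_Y + q_Y²). Setting ∂π_Y/∂q_Y = 0: 315 - 4q_Y - (q_W) = 0.
Willow's profit: π_W = (388 - Q)q_W - (179q_W + (1/2)q_W²). Setting ∂π_W/∂q_W = 0: 209 - 3q_W - (q_Y) = 0.
Rearranging gives the reaction functions q_Y = (315 - q_W)/4 and q_W = (209 - q_Y)/3.
Substituting one into the other gives q_Y = 736/11 and q_W = 521/11.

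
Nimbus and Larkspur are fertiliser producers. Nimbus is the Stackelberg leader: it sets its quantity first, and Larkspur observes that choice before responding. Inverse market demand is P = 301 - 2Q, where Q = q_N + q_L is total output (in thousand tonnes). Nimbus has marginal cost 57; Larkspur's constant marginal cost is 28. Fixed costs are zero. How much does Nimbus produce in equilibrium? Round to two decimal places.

53.75

Solve by backward induction. Given q_N, the follower Larkspur maximises π_L = (301 - 2q_N - 2q_L)q_L - 28q_L.
Setting the follower's marginal profit to zero, 273 - 2q_N - 4q_L = 0, i.e. q_L = (273 - 2q_N)/4.
Nimbus substitutes q_L(q_N) into its own profit: π_N = q_N(301 - 2q_N - (273 - 2q_N)/2) - 57q_N = (329/2 - q_N)q_N - 57q_N.
Maximising: ∂π_N/∂q_N = 215/2 - 2q_N = 0, giving q_N = 215/4.
Then q_L = (273 - 2·(215/4))/4 = 331/8.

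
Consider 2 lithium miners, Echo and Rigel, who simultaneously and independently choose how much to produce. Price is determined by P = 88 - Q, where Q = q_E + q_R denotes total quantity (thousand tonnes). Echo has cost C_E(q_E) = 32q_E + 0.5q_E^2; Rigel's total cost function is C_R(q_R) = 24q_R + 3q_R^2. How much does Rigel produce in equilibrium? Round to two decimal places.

5.91

Echo's profit: π_E = (88 - Q)q_E - (32q_E + (1/2)q_E²). Setting ∂π_E/∂q_E = 0: 56 - 3q_E - (q_R) = 0.
Rigel's profit: π_R = (88 - Q)q_R - (24q_R + 3q_R²). Setting ∂π_R/∂q_R = 0: 64 - 8q_R - (q_E) = 0.
Best responses: q_E = (56 - q_R)/3, q_R = (64 - q_E)/8.
Substituting one into the other gives q_E = 384/23 and q_R = 136/23.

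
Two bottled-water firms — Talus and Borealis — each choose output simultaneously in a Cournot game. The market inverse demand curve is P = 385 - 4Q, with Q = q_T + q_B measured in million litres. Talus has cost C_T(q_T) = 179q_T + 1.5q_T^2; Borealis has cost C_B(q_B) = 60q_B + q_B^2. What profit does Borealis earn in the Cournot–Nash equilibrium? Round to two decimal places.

Talus's profit: π_T = (385 - 4Q)q_T - (179q_T + (3/2)q_T²). Setting ∂π_T/∂q_T = 0: 206 - 11q_T - 4(q_B) = 0.
Borealis's first-order condition: 325 - 10q_B - 4(q_T) = 0.
So q_T = (206 - 4q_B)/11 and q_B = (325 - 4q_T)/10.
Solving the pair: q_T = 380/47, q_B = 29.2660.
Price P = 385 - 4·37.3511 = 235.5957.
Borealis's profit: 235.5957·29.2660 - 60·29.2660 - 29.2660² = 4282.4813.

4282.48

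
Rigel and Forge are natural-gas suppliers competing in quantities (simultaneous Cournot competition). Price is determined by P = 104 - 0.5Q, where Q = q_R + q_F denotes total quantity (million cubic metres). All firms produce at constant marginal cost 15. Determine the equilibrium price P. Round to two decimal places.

44.67

Each firm earns π_i = (104 - 0.5Q)q_i - 15q_i.
Setting ∂π_i/∂q_i = 0 with rivals' quantities fixed: 89 - q_i - (1/2)q_j = 0.
With identical firms every q_j equals q_i, so q_j = q_i and 89 = (3/2)q_i, giving q_i = 178/3.
Total output Q = 356/3, so price P = 104 - (1/2)·(356/3) = 134/3.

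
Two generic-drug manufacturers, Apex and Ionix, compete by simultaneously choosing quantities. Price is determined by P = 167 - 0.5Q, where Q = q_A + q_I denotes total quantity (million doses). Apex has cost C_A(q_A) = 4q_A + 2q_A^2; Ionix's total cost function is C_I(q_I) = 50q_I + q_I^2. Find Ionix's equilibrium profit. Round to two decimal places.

Apex's profit: π_A = (167 - 0.5Q)q_A - (4q_A + 2q_A²). Setting ∂π_A/∂q_A = 0: 163 - 5q_A - (1/2)(q_I) = 0.
Ionix's first-order condition: 117 - 3q_I - (1/2)(q_A) = 0.
Rearranging gives the reaction functions q_A = (163 - (1/2)q_I)/5 and q_I = (117 - (1/2)q_A)/3.
Solving the pair: q_A = 1722/59, q_I = 34.1356.
Price P = 167 - (1/2)·63.3220 = 135.3390.
Ionix's profit: 135.3390·34.1356 - 50·34.1356 - 34.1356² = 1747.8581.

1747.86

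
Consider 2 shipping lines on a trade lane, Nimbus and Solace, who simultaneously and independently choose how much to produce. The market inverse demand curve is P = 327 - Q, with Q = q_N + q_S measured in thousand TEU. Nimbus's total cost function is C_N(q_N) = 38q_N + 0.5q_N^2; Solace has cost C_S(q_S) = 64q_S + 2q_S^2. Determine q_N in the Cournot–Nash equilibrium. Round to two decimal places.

86.53

Nimbus's profit: π_N = (327 - Q)q_N - (38q_N + (1/2)q_N²). Setting ∂π_N/∂q_N = 0: 289 - 3q_N - (q_S) = 0.
Solace's first-order condition: 263 - 6q_S - (q_N) = 0.
Rearranging gives the reaction functions q_N = (289 - q_S)/3 and q_S = (263 - q_N)/6.
Solving the pair: q_N = 1471/17, q_S = 500/17.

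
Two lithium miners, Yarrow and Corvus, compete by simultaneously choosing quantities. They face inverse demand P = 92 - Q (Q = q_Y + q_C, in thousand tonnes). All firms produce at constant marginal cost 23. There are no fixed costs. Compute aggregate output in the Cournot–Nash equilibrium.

46

A representative firm's profit is π_i = q_i(92 - Q) - 23q_i.
First-order condition (treating rivals' output as given): 69 - 2q_i - q_j = 0.
By symmetry each firm produces the same amount; substituting q_j = q_i yields q_i = 69/3 = 23.
Total output Q = 23 + 23 = 46.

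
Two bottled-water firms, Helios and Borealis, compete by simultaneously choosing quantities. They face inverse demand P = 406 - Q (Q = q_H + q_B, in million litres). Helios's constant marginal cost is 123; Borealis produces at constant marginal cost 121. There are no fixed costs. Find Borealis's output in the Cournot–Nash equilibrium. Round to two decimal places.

95.67

Helios's profit: π_H = (406 - Q)q_H - (123q_H). Setting ∂π_H/∂q_H = 0: 283 - 2q_H - (q_B) = 0.
Borealis's first-order condition: 285 - 2q_B - (q_H) = 0.
So q_H = (283 - q_B)/2 and q_B = (285 - q_H)/2.
Substituting one into the other gives q_H = 281/3 and q_B = 287/3.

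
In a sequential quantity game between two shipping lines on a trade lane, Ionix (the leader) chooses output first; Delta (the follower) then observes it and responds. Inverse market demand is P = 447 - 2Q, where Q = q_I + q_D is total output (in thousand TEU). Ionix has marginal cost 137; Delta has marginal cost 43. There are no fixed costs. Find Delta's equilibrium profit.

10952

Solve by backward induction. Given q_I, the follower Delta maximises π_D = (447 - 2q_I - 2q_D)q_D - 43q_D.
Setting the follower's marginal profit to zero, 404 - 2q_I - 4q_D = 0, i.e. q_D = (404 - 2q_I)/4.
The leader anticipates this reaction. Substituting into P = 447 - 2Q gives P = 245 - q_I, so π_I = (245 - q_I)q_I - 137q_I.
Leader FOC: 108 - 2q_I = 0, so q_I = 54.
Then q_D = (404 - 2·54)/4 = 74.
Price P = 447 - 2·128 = 191.
Delta's profit: (191 - 43)·74 = 10952.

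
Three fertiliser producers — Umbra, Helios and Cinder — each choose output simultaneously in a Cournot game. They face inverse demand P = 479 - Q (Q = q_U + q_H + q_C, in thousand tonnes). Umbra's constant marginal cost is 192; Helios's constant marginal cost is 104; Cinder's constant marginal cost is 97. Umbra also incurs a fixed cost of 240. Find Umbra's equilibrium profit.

Umbra's profit: π_U = (479 - Q)q_U - (192q_U). Setting ∂π_U/∂q_U = 0: 287 - 2q_U - (q_H + q_C) = 0.
Helios's first-order condition: 375 - 2q_H - (q_U + q_C) = 0.
Cinder's first-order condition: 382 - 2q_C - (q_U + q_H) = 0.
Adding the 3 conditions: 1044 − 2Q − 2Q = 0, i.e. Q = 261.
Back-substituting: q_U = (287 − 261) = 26, q_H = (375 − 261) = 114, q_C = (382 − 261) = 121.
Price P = 479 - 261 = 218.
Umbra's profit: (218 - 192)·26 - 240 = 436.

436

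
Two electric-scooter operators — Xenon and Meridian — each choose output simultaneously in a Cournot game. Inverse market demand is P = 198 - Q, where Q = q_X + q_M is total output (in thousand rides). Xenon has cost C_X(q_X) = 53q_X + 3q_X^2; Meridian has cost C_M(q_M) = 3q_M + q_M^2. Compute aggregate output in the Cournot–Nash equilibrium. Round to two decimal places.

58.06

Xenon's profit: π_X = (198 - Q)q_X - (53q_X + 3q_X²). Setting ∂π_X/∂q_X = 0: 145 - 8q_X - (q_M) = 0.
Meridian's first-order condition: 195 - 4q_M - (q_X) = 0.
Best responses: q_X = (145 - q_M)/8, q_M = (195 - q_X)/4.
Solving the pair: q_X = 385/31, q_M = 1415/31.
Total output Q = 385/31 + 1415/31 = 1800/31.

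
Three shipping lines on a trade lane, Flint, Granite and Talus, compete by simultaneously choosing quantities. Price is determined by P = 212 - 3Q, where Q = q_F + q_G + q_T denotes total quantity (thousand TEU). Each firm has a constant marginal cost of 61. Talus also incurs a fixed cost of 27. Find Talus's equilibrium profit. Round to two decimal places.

A representative firm's profit is π_i = q_i(212 - 3Q) - 61q_i.
First-order condition (treating rivals' output as given): 151 - 6q_i - 3·Σ_{j≠i} q_j = 0.
With identical firms every q_j equals q_i, so Σ_{j≠i} q_j = 2q_i and 151 = 12q_i, giving q_i = 151/12.
Price P = 212 - 3·(151/4) = 395/4.
Talus's profit: (395/4 - 61)·(151/12) - 27 = 448.0208.

448.02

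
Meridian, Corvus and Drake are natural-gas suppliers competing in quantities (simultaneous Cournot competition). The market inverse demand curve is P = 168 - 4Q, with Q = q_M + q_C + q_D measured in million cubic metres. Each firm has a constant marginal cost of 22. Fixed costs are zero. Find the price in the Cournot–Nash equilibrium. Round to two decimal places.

A representative firm's profit is π_i = q_i(168 - 4Q) - 22q_i.
First-order condition (treating rivals' output as given): 146 - 8q_i - 4·Σ_{j≠i} q_j = 0.
By symmetry each firm produces the same amount; substituting Σ_{j≠i} q_j = 2q_i yields q_i = 146/16 = 73/8.
Total output Q = 219/8, so price P = 168 - 4·(219/8) = 117/2.

58.50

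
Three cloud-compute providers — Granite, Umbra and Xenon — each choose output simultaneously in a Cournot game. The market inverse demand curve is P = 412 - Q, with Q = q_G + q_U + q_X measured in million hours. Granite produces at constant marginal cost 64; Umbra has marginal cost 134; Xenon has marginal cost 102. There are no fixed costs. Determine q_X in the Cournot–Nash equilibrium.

76

Granite's profit: π_G = (412 - Q)q_G - (64q_G). Setting ∂π_G/∂q_G = 0: 348 - 2q_G - (q_U + q_X) = 0.
Umbra's first-order condition: 278 - 2q_U - (q_G + q_X) = 0.
Xenon's profit: π_X = (412 - Q)q_X - (102q_X). Setting ∂π_X/∂q_X = 0: 310 - 2q_X - (q_G + q_U) = 0.
Summing all 3 equations gives 936 − 4Q = 0, hence Q = 234.
Back-substituting: q_G = (348 − 234) = 114, q_U = (278 − 234) = 44, q_X = (310 − 234) = 76.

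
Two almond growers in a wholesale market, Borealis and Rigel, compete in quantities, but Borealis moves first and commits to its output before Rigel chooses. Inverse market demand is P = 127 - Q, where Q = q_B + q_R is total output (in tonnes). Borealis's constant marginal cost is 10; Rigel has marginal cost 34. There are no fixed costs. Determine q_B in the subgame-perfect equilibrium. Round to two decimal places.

70.50

Solve by backward induction. Given q_B, the follower Rigel maximises π_R = (127 - q_B - q_R)q_R - 34q_R.
Setting the follower's marginal profit to zero, 93 - q_B - 2q_R = 0, i.e. q_R = (93 - q_B)/2.
The leader anticipates this reaction. Substituting into P = 127 - Q gives P = 161/2 - (1/2)q_B, so π_B = (161/2 - (1/2)q_B)q_B - 10q_B.
The leader's first-order condition 141/2 - q_B = 0 yields q_B = 141/2.
Then q_R = (93 - 141/2)/2 = 45/4.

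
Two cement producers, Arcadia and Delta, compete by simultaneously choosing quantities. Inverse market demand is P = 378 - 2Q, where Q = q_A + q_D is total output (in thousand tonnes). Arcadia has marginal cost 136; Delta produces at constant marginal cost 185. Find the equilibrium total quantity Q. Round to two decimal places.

Arcadia's profit: π_A = (378 - 2Q)q_A - (136q_A). Setting ∂π_A/∂q_A = 0: 242 - 4q_A - 2(q_D) = 0.
Delta's profit: π_D = (378 - 2Q)q_D - (185q_D). Setting ∂π_D/∂q_D = 0: 193 - 4q_D - 2(q_A) = 0.
Rearranging gives the reaction functions q_A = (242 - 2q_D)/4 and q_D = (193 - 2q_A)/4.
Substituting one into the other gives q_A = 97/2 and q_D = 24.
Total output Q = 97/2 + 24 = 145/2.

72.50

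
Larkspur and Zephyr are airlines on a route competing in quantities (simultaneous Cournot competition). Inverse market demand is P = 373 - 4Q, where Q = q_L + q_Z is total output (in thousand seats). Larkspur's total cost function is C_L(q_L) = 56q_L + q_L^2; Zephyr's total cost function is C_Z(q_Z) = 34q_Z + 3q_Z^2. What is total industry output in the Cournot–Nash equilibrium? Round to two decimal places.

Larkspur's profit: π_L = (373 - 4Q)q_L - (56q_L + q_L²). Setting ∂π_L/∂q_L = 0: 317 - 10q_L - 4(q_Z) = 0.
Zephyr's first-order condition: 339 - 14q_Z - 4(q_L) = 0.
Best responses: q_L = (317 - 4q_Z)/10, q_Z = (339 - 4q_L)/14.
Solving the pair: q_L = 1541/62, q_Z = 1061/62.
Total output Q = 1541/62 + 1061/62 = 1301/31.

41.97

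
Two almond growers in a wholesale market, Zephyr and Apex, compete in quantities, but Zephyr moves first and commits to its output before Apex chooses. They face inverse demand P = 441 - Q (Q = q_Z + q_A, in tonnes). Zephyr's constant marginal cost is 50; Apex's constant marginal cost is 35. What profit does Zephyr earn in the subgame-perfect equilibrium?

17672

Solve by backward induction. Given q_Z, the follower Apex maximises π_A = (441 - q_Z - q_A)q_A - 35q_A.
Setting the follower's marginal profit to zero, 406 - q_Z - 2q_A = 0, i.e. q_A = (406 - q_Z)/2.
Zephyr substitutes q_A(q_Z) into its own profit: π_Z = q_Z(441 - q_Z - (406 - q_Z)/2) - 50q_Z = (238 - (1/2)q_Z)q_Z - 50q_Z.
Leader FOC: 188 - q_Z = 0, so q_Z = 188.
Then q_A = (406 - 188)/2 = 109.
Price P = 441 - 297 = 144.
Zephyr's profit: (144 - 50)·188 = 17672.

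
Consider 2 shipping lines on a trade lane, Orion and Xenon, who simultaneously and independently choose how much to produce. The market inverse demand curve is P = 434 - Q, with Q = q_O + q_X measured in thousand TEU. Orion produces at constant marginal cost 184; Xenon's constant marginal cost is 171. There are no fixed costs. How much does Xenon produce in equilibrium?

Orion's profit: π_O = (434 - Q)q_O - (184q_O). Setting ∂π_O/∂q_O = 0: 250 - 2q_O - (q_X) = 0.
Xenon's first-order condition: 263 - 2q_X - (q_O) = 0.
Rearranging gives the reaction functions q_O = (250 - q_X)/2 and q_X = (263 - q_O)/2.
Substituting one into the other gives q_O = 79 and q_X = 92.

92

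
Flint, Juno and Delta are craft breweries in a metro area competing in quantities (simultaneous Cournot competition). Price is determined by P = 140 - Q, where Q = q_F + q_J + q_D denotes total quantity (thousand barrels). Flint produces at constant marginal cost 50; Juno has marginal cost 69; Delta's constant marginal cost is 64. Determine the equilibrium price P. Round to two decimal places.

80.75

Flint's profit: π_F = (140 - Q)q_F - (50q_F). Setting ∂π_F/∂q_F = 0: 90 - 2q_F - (q_J + q_D) = 0.
Juno's first-order condition: 71 - 2q_J - (q_F + q_D) = 0.
Delta's first-order condition: 76 - 2q_D - (q_F + q_J) = 0.
Adding the 3 conditions: 237 − 2Q − 2Q = 0, i.e. Q = 237/4.
Back-substituting: q_F = (90 − 237/4) = 123/4, q_J = (71 − 237/4) = 47/4, q_D = (76 − 237/4) = 67/4.
Total output Q = 237/4, so price P = 140 - 237/4 = 323/4.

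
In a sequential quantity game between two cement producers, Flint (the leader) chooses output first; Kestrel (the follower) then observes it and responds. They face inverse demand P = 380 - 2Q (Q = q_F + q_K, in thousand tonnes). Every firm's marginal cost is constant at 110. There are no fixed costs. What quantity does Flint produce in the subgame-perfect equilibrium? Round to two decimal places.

Solve by backward induction. Given q_F, the follower Kestrel maximises π_K = (380 - 2q_F - 2q_K)q_K - 110q_K.
∂π_K/∂q_K = 270 - 2q_F - 4q_K = 0 gives the reaction function q_K = (270 - 2q_F)/4.
The leader anticipates this reaction. Substituting into P = 380 - 2Q gives P = 245 - q_F, so π_F = (245 - q_F)q_F - 110q_F.
The leader's first-order condition 135 - 2q_F = 0 yields q_F = 135/2.
Then q_K = (270 - 2·(135/2))/4 = 135/4.

67.50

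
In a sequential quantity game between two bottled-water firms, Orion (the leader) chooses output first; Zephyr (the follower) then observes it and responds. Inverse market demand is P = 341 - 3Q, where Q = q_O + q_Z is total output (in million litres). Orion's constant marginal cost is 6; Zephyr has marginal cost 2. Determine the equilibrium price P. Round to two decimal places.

88.75

The follower Zephyr best-responds to any q_O: π_Z = (341 - 3Q)q_Z - 2q_Z.
∂π_Z/∂q_Z = 339 - 3q_O - 6q_Z = 0 gives the reaction function q_Z = (339 - 3q_O)/6.
Orion substitutes q_Z(q_O) into its own profit: π_O = q_O(341 - 3q_O - (339 - 3q_O)/2) - 6q_O = (343/2 - (3/2)q_O)q_O - 6q_O.
Leader FOC: 331/2 - 3q_O = 0, so q_O = 331/6.
Then q_Z = (339 - 3·(331/6))/6 = 347/12.
Total output Q = 1009/12, so price P = 341 - 3·(1009/12) = 355/4.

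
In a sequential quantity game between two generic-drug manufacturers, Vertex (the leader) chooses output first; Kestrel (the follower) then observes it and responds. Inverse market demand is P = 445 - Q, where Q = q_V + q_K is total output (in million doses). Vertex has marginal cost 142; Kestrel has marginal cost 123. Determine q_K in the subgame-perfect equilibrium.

The follower Kestrel best-responds to any q_V: π_K = (445 - Q)q_K - 123q_K.
Follower FOC: 322 - q_V - 2q_K = 0, so q_K(q_V) = (322 - q_V)/2.
The leader anticipates this reaction. Substituting into P = 445 - Q gives P = 284 - (1/2)q_V, so π_V = (284 - (1/2)q_V)q_V - 142q_V.
The leader's first-order condition 142 - q_V = 0 yields q_V = 142.
Then q_K = (322 - 142)/2 = 90.

90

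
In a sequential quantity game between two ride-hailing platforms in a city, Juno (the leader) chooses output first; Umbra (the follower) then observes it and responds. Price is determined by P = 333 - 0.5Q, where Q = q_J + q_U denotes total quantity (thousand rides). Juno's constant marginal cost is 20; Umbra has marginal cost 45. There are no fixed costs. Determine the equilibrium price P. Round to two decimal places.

Solve by backward induction. Given q_J, the follower Umbra maximises π_U = (333 - (1/2)q_J - (1/2)q_U)q_U - 45q_U.
∂π_U/∂q_U = 288 - (1/2)q_J - q_U = 0 gives the reaction function q_U = (288 - (1/2)q_J).
The leader anticipates this reaction. Substituting into P = 333 - 0.5Q gives P = 189 - (1/4)q_J, so π_J = (189 - (1/4)q_J)q_J - 20q_J.
Maximising: ∂π_J/∂q_J = 169 - (1/2)q_J = 0, giving q_J = 338.
Then q_U = (288 - (1/2)·338) = 119.
Total output Q = 457, so price P = 333 - (1/2)·457 = 209/2.

104.50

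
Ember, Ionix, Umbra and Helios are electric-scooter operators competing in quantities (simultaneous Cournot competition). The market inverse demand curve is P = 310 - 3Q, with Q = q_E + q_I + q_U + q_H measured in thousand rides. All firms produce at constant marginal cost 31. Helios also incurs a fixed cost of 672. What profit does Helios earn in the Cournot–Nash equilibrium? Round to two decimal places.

365.88

A representative firm's profit is π_i = q_i(310 - 3Q) - 31q_i.
Setting ∂π_i/∂q_i = 0 with rivals' quantities fixed: 279 - 6q_i - 3·Σ_{j≠i} q_j = 0.
With identical firms every q_j equals q_i, so Σ_{j≠i} q_j = 3q_i and 279 = 15q_i, giving q_i = 93/5.
Price P = 310 - 3·(372/5) = 434/5.
Helios's profit: (434/5 - 31)·(93/5) - 672 = 365.8800.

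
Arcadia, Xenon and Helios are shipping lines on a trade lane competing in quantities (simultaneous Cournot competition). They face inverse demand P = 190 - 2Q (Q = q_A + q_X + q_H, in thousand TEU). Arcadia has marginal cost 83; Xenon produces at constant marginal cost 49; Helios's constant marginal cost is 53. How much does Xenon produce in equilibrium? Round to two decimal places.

22.38

Arcadia's profit: π_A = (190 - 2Q)q_A - (83q_A). Setting ∂π_A/∂q_A = 0: 107 - 4q_A - 2(q_X + q_H) = 0.
Xenon's first-order condition: 141 - 4q_X - 2(q_A + q_H) = 0.
Helios's first-order condition: 137 - 4q_H - 2(q_A + q_X) = 0.
Summing all 3 equations gives 385 − 8Q = 0, hence Q = 385/8.
Back-substituting: q_A = (107 − 385/4)/2 = 43/8, q_X = (141 − 385/4)/2 = 179/8, q_H = (137 − 385/4)/2 = 163/8.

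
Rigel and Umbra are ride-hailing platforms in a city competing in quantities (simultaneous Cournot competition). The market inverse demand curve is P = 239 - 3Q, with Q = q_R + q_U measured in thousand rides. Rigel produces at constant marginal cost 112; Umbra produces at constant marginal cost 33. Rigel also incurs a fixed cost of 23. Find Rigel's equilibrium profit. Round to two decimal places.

Rigel's profit: π_R = (239 - 3Q)q_R - (112q_R). Setting ∂π_R/∂q_R = 0: 127 - 6q_R - 3(q_U) = 0.
Umbra's first-order condition: 206 - 6q_U - 3(q_R) = 0.
Rearranging gives the reaction functions q_R = (127 - 3q_U)/6 and q_U = (206 - 3q_R)/6.
Substituting one into the other gives q_R = 16/3 and q_U = 95/3.
Price P = 239 - 3·37 = 128.
Rigel's profit: (128 - 112)·(16/3) - 23 = 187/3.

62.33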